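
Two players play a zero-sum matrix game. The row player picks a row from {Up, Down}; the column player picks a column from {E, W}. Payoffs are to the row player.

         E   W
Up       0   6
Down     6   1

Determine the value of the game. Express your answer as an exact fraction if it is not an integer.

Row minima: Up → 0, Down → 1; maximin = 1.
Column maxima: E → 6, W → 6; minimax = 6.
1 ≠ 6, so there is no saddle point; optimal play is mixed.
Let the row player play Up with probability p. Expected payoff against E: 0p + 6(1−p) = −6p + 6; against W: 6p + 1(1−p) = 5p + 1.
Setting these equal: −6p + 6 = 5p + 1 ⇒ −11p = -5 ⇒ p = 5/11, and the value is (-6)·(5/11) + 6 = 36/11.
For the column player: with q = P(E), equating Up's and Down's payoffs gives −6q + 6 = 5q + 1 ⇒ q = 5/11.

36/11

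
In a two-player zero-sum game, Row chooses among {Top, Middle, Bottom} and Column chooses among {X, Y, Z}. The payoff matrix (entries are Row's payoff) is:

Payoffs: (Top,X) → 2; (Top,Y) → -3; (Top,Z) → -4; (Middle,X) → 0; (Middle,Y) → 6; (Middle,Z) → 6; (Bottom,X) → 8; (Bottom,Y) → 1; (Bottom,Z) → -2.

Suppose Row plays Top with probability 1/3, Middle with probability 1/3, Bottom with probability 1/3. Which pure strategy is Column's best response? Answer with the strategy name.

Z

If Column plays X, Row's expected payoff is (1/3)·2 + (1/3)·0 + (1/3)·8 = 10/3.
If Column plays Y, Row's expected payoff is (1/3)·(-3) + (1/3)·6 + (1/3)·1 = 4/3.
If Column plays Z, Row's expected payoff is (1/3)·(-4) + (1/3)·6 + (1/3)·(-2) = 0.
Column minimizes Row's payoff; the smallest is 0, so the best response is Z.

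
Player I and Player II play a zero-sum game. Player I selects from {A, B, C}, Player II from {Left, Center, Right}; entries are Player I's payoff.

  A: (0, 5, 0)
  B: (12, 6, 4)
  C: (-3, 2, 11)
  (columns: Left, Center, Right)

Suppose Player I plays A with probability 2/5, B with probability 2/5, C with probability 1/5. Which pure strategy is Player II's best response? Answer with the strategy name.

Right

If Player II plays Left, Player I's expected payoff is (2/5)·0 + (2/5)·12 + (1/5)·(-3) = 21/5.
If Player II plays Center, Player I's expected payoff is (2/5)·5 + (2/5)·6 + (1/5)·2 = 24/5.
If Player II plays Right, Player I's expected payoff is (2/5)·0 + (2/5)·4 + (1/5)·11 = 19/5.
Player II minimizes Player I's payoff; the smallest is 19/5, so the best response is Right.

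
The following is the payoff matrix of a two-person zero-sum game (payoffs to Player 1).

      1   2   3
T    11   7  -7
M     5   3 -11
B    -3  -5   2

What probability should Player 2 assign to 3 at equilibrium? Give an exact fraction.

4/7

Row minima: T → -7, M → -11, B → -5; maximin = -5.
Column maxima: 1 → 11, 2 → 7, 3 → 2; minimax = 2.
-5 ≠ 2, so there is no saddle point; optimal play is mixed.
M is strictly dominated by T, so Player 1 never plays it.
1 is strictly dominated by 2 (it gives Player 1 strictly more in every row), so Player 2 never plays it.
On the remaining 2×2 (T, B vs 2, 3):
Let Player 1 play T with probability p. Expected payoff against 2: 7p + (-5)(1−p) = 12p − 5; against 3: (-7)p + 2(1−p) = −9p + 2.
Setting these equal: 12p − 5 = −9p + 2 ⇒ 21p = 7 ⇒ p = 1/3, and the value is (12)·(1/3) − 5 = -1.
For Player 2: with q = P(2), equating T's and B's payoffs gives 14q − 7 = −7q + 2 ⇒ q = 3/7.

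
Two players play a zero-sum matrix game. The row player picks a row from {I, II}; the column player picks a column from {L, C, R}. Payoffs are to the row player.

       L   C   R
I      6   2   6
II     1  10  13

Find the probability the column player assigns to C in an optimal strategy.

5/13

Row minima: I → 2, II → 1; maximin = 2.
Column maxima: L → 6, C → 10, R → 13; minimax = 6.
2 ≠ 6, so there is no saddle point; optimal play is mixed.
R is strictly dominated by C (it gives the row player strictly more in every row), so the column player never plays it.
On the remaining 2×2 (I, II vs L, C):
Let the row player play I with probability p. Expected payoff against L: 6p + 1(1−p) = 5p + 1; against C: 2p + 10(1−p) = −8p + 10.
Setting these equal: 5p + 1 = −8p + 10 ⇒ 13p = 9 ⇒ p = 9/13, and the value is (5)·(9/13) + 1 = 58/13.
For the column player: with q = P(L), equating I's and II's payoffs gives 4q + 2 = −9q + 10 ⇒ q = 8/13.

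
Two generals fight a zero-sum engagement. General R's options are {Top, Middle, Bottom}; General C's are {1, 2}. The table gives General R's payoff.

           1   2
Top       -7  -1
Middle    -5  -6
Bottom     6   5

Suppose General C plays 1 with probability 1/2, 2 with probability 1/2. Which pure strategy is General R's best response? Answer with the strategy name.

Expected payoff of Top: (1/2)·(-7) + (1/2)·(-1) = -4.
Expected payoff of Middle: (1/2)·(-5) + (1/2)·(-6) = -11/2.
Expected payoff of Bottom: (1/2)·6 + (1/2)·5 = 11/2.
The largest is 11/2, so General R's best response is Bottom.

Bottom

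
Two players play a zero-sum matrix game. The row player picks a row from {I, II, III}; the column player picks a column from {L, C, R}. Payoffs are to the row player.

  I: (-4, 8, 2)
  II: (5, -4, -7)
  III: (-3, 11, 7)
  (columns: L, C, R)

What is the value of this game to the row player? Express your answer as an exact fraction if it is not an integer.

Row minima: I → -4, II → -7, III → -3; maximin = -3.
Column maxima: L → 5, C → 11, R → 7; minimax = 5.
-3 ≠ 5, so there is no saddle point; optimal play is mixed.
I is strictly dominated by III, so the row player never plays it.
C is strictly dominated by R (it gives the row player strictly more in every row), so the column player never plays it.
On the remaining 2×2 (II, III vs L, R):
Let the row player play II with probability p. Expected payoff against L: 5p + (-3)(1−p) = 8p − 3; against R: (-7)p + 7(1−p) = −14p + 7.
Setting these equal: 8p − 3 = −14p + 7 ⇒ 22p = 10 ⇒ p = 5/11, and the value is (8)·(5/11) − 3 = 7/11.
For the column player: with q = P(L), equating II's and III's payoffs gives 12q − 7 = −10q + 7 ⇒ q = 7/11.

7/11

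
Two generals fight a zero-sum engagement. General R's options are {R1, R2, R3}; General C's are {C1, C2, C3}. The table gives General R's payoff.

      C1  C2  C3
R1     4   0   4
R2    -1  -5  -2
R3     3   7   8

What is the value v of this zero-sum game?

7/2

Row minima: R1 → 0, R2 → -5, R3 → 3; maximin = 3.
Column maxima: C1 → 4, C2 → 7, C3 → 8; minimax = 4.
3 ≠ 4, so there is no saddle point; optimal play is mixed.
R2 is strictly dominated by R1, so General R never plays it.
C3 is strictly dominated by C2 (it gives General R strictly more in every row), so General C never plays it.
On the remaining 2×2 (R1, R3 vs C1, C2):
Let General R play R1 with probability p. Expected payoff against C1: 4p + 3(1−p) = p + 3; against C2: 0p + 7(1−p) = −7p + 7.
Setting these equal: p + 3 = −7p + 7 ⇒ 8p = 4 ⇒ p = 1/2, and the value is (1)·(1/2) + 3 = 7/2.
For General C: with q = P(C1), equating R1's and R3's payoffs gives 4q = −4q + 7 ⇒ q = 7/8.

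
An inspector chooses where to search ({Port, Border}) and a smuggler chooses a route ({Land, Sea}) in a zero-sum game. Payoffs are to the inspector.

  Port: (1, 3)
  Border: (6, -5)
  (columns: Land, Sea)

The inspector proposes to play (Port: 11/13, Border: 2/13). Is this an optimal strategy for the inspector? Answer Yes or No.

Against Land this mix gives (11/13)·1 + (2/13)·6 = 23/13.
Against Sea this mix gives (11/13)·3 + (2/13)·(-5) = 23/13.
All of the smuggler's active replies (Land, Sea) yield 23/13, and no column does worse for the inspector. The mix makes the smuggler indifferent and guarantees 23/13, so it is optimal.

Yes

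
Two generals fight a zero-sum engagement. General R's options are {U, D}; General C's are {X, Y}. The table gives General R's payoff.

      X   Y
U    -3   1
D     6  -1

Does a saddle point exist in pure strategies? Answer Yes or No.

No

Row minima: U → -3, D → -1; maximin = -1.
Column maxima: X → 6, Y → 1; minimax = 1.
-1 ≠ 1, so no pure-strategy equilibrium exists.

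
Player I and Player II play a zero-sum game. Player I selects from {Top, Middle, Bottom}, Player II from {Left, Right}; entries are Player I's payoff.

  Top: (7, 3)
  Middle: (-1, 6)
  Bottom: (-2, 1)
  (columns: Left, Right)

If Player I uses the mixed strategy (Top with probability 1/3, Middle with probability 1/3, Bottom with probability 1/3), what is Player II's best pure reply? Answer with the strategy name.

Left

If Player II plays Left, Player I's expected payoff is (1/3)·7 + (1/3)·(-1) + (1/3)·(-2) = 4/3.
If Player II plays Right, Player I's expected payoff is (1/3)·3 + (1/3)·6 + (1/3)·1 = 10/3.
Player II minimizes Player I's payoff; the smallest is 4/3, so the best response is Left.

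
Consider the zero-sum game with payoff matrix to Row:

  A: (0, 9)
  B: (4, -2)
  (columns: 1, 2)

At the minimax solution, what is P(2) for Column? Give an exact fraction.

4/15

Row minima: A → 0, B → -2; maximin = 0.
Column maxima: 1 → 4, 2 → 9; minimax = 4.
0 ≠ 4, so there is no saddle point; optimal play is mixed.
Let Row play A with probability p. Expected payoff against 1: 0p + 4(1−p) = −4p + 4; against 2: 9p + (-2)(1−p) = 11p − 2.
Setting these equal: −4p + 4 = 11p − 2 ⇒ −15p = -6 ⇒ p = 2/5, and the value is (-4)·(2/5) + 4 = 12/5.
For Column: with q = P(1), equating A's and B's payoffs gives −9q + 9 = 6q − 2 ⇒ q = 11/15.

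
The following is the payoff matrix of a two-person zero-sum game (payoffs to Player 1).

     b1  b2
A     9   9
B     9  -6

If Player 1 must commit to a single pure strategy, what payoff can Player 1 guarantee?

9

Row minima: A → 9, B → -6.
The best of these is 9.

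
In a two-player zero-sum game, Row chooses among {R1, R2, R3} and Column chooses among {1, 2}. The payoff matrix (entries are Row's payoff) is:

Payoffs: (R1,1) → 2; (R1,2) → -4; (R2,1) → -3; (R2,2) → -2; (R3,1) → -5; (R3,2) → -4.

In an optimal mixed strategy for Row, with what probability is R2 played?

6/7

Row minima: R1 → -4, R2 → -3, R3 → -5; maximin = -3.
Column maxima: 1 → 2, 2 → -2; minimax = -2.
-3 ≠ -2, so there is no saddle point; optimal play is mixed.
R3 is strictly dominated by R2, so Row never plays it.
On the remaining 2×2 (R1, R2 vs 1, 2):
Let Row play R1 with probability p. Expected payoff against 1: 2p + (-3)(1−p) = 5p − 3; against 2: (-4)p + (-2)(1−p) = −2p − 2.
Setting these equal: 5p − 3 = −2p − 2 ⇒ 7p = 1 ⇒ p = 1/7, and the value is (5)·(1/7) − 3 = -16/7.
For Column: with q = P(1), equating R1's and R2's payoffs gives 6q − 4 = −q − 2 ⇒ q = 2/7.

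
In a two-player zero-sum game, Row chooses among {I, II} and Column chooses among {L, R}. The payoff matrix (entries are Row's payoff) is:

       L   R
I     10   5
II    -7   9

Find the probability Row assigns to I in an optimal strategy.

16/21

Row minima: I → 5, II → -7; maximin = 5.
Column maxima: L → 10, R → 9; minimax = 9.
5 ≠ 9, so there is no saddle point; optimal play is mixed.
Let Row play I with probability p. Expected payoff against L: 10p + (-7)(1−p) = 17p − 7; against R: 5p + 9(1−p) = −4p + 9.
Setting these equal: 17p − 7 = −4p + 9 ⇒ 21p = 16 ⇒ p = 16/21, and the value is (17)·(16/21) − 7 = 125/21.
For Column: with q = P(L), equating I's and II's payoffs gives 5q + 5 = −16q + 9 ⇒ q = 4/21.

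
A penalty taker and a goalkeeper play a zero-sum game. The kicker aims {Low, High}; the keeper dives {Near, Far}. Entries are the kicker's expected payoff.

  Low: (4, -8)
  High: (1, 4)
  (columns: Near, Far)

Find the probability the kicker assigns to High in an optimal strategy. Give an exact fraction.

Row minima: Low → -8, High → 1; maximin = 1.
Column maxima: Near → 4, Far → 4; minimax = 4.
1 ≠ 4, so there is no saddle point; optimal play is mixed.
Let the kicker play Low with probability p. Expected payoff against Near: 4p + 1(1−p) = 3p + 1; against Far: (-8)p + 4(1−p) = −12p + 4.
Setting these equal: 3p + 1 = −12p + 4 ⇒ 15p = 3 ⇒ p = 1/5, and the value is (3)·(1/5) + 1 = 8/5.
For the keeper: with q = P(Near), equating Low's and High's payoffs gives 12q − 8 = −3q + 4 ⇒ q = 4/5.

4/5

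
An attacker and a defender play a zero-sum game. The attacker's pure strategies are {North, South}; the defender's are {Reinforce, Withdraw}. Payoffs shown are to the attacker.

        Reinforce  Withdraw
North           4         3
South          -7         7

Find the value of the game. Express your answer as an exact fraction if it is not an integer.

Row minima: North → 3, South → -7; maximin = 3.
Column maxima: Reinforce → 4, Withdraw → 7; minimax = 4.
3 ≠ 4, so there is no saddle point; optimal play is mixed.
Let the attacker play North with probability p. Expected payoff against Reinforce: 4p + (-7)(1−p) = 11p − 7; against Withdraw: 3p + 7(1−p) = −4p + 7.
Setting these equal: 11p − 7 = −4p + 7 ⇒ 15p = 14 ⇒ p = 14/15, and the value is (11)·(14/15) − 7 = 49/15.
For the defender: with q = P(Reinforce), equating North's and South's payoffs gives q + 3 = −14q + 7 ⇒ q = 4/15.

49/15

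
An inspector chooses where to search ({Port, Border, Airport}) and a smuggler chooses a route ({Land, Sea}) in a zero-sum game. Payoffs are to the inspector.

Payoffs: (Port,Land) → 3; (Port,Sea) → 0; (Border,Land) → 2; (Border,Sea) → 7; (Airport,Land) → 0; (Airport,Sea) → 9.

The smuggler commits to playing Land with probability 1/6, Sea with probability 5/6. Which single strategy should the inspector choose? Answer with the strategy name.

Expected payoff of Port: (1/6)·3 + (5/6)·0 = 1/2.
Expected payoff of Border: (1/6)·2 + (5/6)·7 = 37/6.
Expected payoff of Airport: (1/6)·0 + (5/6)·9 = 15/2.
The largest is 15/2, so the inspector's best response is Airport.

Airport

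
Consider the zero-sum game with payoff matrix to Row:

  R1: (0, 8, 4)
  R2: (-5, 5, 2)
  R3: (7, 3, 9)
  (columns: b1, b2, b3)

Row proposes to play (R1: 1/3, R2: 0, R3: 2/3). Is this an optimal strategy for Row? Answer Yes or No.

Against b1 this mix gives (1/3)·0 + (2/3)·7 = 14/3.
Against b2 this mix gives (1/3)·8 + (2/3)·3 = 14/3.
Against b3 this mix gives (1/3)·4 + (2/3)·9 = 22/3.
All of Column's active replies (b1, b2) yield 14/3, and no column does worse for Row. The mix makes Column indifferent and guarantees 14/3, so it is optimal.

Yes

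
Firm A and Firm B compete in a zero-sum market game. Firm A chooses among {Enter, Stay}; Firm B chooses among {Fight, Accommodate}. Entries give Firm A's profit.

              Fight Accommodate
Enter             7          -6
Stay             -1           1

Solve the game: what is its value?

Row minima: Enter → -6, Stay → -1; maximin = -1.
Column maxima: Fight → 7, Accommodate → 1; minimax = 1.
-1 ≠ 1, so there is no saddle point; optimal play is mixed.
Let Firm A play Enter with probability p. Expected payoff against Fight: 7p + (-1)(1−p) = 8p − 1; against Accommodate: (-6)p + 1(1−p) = −7p + 1.
Setting these equal: 8p − 1 = −7p + 1 ⇒ 15p = 2 ⇒ p = 2/15, and the value is (8)·(2/15) − 1 = 1/15.
For Firm B: with q = P(Fight), equating Enter's and Stay's payoffs gives 13q − 6 = −2q + 1 ⇒ q = 7/15.

1/15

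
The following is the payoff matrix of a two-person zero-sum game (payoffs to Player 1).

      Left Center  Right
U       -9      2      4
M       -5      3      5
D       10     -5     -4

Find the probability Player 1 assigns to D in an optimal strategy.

Row minima: U → -9, M → -5, D → -5; maximin = -5.
Column maxima: Left → 10, Center → 3, Right → 5; minimax = 3.
-5 ≠ 3, so there is no saddle point; optimal play is mixed.
U is strictly dominated by M, so Player 1 never plays it.
Right is strictly dominated by Center (it gives Player 1 strictly more in every row), so Player 2 never plays it.
On the remaining 2×2 (M, D vs Left, Center):
Let Player 1 play M with probability p. Expected payoff against Left: (-5)p + 10(1−p) = −15p + 10; against Center: 3p + (-5)(1−p) = 8p − 5.
Setting these equal: −15p + 10 = 8p − 5 ⇒ −23p = -15 ⇒ p = 15/23, and the value is (-15)·(15/23) + 10 = 5/23.
For Player 2: with q = P(Left), equating M's and D's payoffs gives −8q + 3 = 15q − 5 ⇒ q = 8/23.

8/23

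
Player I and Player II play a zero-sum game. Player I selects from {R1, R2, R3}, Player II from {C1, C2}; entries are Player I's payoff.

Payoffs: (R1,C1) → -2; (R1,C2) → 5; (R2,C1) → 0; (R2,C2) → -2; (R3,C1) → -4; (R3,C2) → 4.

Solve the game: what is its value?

-4/9

Row minima: R1 → -2, R2 → -2, R3 → -4; maximin = -2.
Column maxima: C1 → 0, C2 → 5; minimax = 0.
-2 ≠ 0, so there is no saddle point; optimal play is mixed.
R3 is strictly dominated by R1, so Player I never plays it.
On the remaining 2×2 (R1, R2 vs C1, C2):
Let Player I play R1 with probability p. Expected payoff against C1: (-2)p + 0(1−p) = −2p; against C2: 5p + (-2)(1−p) = 7p − 2.
Setting these equal: −2p = 7p − 2 ⇒ −9p = -2 ⇒ p = 2/9, and the value is (-2)·(2/9) = -4/9.
For Player II: with q = P(C1), equating R1's and R2's payoffs gives −7q + 5 = 2q − 2 ⇒ q = 7/9.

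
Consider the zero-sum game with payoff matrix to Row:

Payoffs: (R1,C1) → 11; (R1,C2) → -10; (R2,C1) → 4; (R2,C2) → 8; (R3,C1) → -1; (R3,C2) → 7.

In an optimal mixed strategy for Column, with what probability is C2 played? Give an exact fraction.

7/25

Row minima: R1 → -10, R2 → 4, R3 → -1; maximin = 4.
Column maxima: C1 → 11, C2 → 8; minimax = 8.
4 ≠ 8, so there is no saddle point; optimal play is mixed.
R3 is strictly dominated by R2, so Row never plays it.
On the remaining 2×2 (R1, R2 vs C1, C2):
Let Row play R1 with probability p. Expected payoff against C1: 11p + 4(1−p) = 7p + 4; against C2: (-10)p + 8(1−p) = −18p + 8.
Setting these equal: 7p + 4 = −18p + 8 ⇒ 25p = 4 ⇒ p = 4/25, and the value is (7)·(4/25) + 4 = 128/25.
For Column: with q = P(C1), equating R1's and R2's payoffs gives 21q − 10 = −4q + 8 ⇒ q = 18/25.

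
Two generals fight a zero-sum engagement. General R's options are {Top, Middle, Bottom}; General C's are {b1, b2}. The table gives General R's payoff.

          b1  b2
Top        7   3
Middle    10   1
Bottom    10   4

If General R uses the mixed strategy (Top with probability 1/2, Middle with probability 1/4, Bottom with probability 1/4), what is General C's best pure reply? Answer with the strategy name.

b2

If General C plays b1, General R's expected payoff is (1/2)·7 + (1/4)·10 + (1/4)·10 = 17/2.
If General C plays b2, General R's expected payoff is (1/2)·3 + (1/4)·1 + (1/4)·4 = 11/4.
General C minimizes General R's payoff; the smallest is 11/4, so the best response is b2.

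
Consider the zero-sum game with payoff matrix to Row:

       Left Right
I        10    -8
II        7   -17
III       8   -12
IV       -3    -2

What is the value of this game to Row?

Row minima: I → -8, II → -17, III → -12, IV → -3; maximin = -3.
Column maxima: Left → 10, Right → -2; minimax = -2.
-3 ≠ -2, so there is no saddle point; optimal play is mixed.
II is strictly dominated by I, so Row never plays it.
III is strictly dominated by I, so Row never plays it.
On the remaining 2×2 (I, IV vs Left, Right):
Let Row play I with probability p. Expected payoff against Left: 10p + (-3)(1−p) = 13p − 3; against Right: (-8)p + (-2)(1−p) = −6p − 2.
Setting these equal: 13p − 3 = −6p − 2 ⇒ 19p = 1 ⇒ p = 1/19, and the value is (13)·(1/19) − 3 = -44/19.
For Column: with q = P(Left), equating I's and IV's payoffs gives 18q − 8 = −q − 2 ⇒ q = 6/19.

-44/19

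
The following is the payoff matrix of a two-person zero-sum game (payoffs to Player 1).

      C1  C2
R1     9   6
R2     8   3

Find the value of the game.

Row minima: R1 → 6, R2 → 3; maximin = 6.
Column maxima: C1 → 9, C2 → 6; minimax = 6.
Since maximin = minimax = 6, there is a saddle point and the value is 6.

6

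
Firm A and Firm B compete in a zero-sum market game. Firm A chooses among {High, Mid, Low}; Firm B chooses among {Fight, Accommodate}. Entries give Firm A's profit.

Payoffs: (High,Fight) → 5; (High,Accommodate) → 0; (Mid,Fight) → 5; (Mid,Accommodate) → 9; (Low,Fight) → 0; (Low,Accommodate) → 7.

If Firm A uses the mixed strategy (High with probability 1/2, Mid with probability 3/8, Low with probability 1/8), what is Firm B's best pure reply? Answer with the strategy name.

If Firm B plays Fight, Firm A's expected payoff is (1/2)·5 + (3/8)·5 + (1/8)·0 = 35/8.
If Firm B plays Accommodate, Firm A's expected payoff is (1/2)·0 + (3/8)·9 + (1/8)·7 = 17/4.
Firm B minimizes Firm A's payoff; the smallest is 17/4, so the best response is Accommodate.

Accommodate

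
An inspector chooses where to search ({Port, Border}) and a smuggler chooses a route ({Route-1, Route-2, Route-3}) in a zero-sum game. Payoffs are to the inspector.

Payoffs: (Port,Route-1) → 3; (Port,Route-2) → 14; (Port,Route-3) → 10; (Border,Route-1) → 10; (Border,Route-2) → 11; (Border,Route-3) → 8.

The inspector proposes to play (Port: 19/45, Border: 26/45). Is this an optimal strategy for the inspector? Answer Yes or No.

No

Against Route-1 this mix gives (19/45)·3 + (26/45)·10 = 317/45.
Against Route-2 this mix gives (19/45)·14 + (26/45)·11 = 184/15.
Against Route-3 this mix gives (19/45)·10 + (26/45)·8 = 398/45.
The smuggler will play Route-1, holding the inspector to 317/45. Shifting weight toward the row that does better against Route-1 would raise this floor (the equalizing mix achieves 76/9 against both Route-1 and Route-3), so the proposed strategy is not optimal.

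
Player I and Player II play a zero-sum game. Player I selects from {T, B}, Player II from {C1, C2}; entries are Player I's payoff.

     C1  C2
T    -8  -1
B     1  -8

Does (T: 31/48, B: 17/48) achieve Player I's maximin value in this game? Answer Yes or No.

Against C1 this mix gives (31/48)·(-8) + (17/48)·1 = -77/16.
Against C2 this mix gives (31/48)·(-1) + (17/48)·(-8) = -167/48.
Player II will play C1, holding Player I to -77/16. Shifting weight toward the row that does better against C1 would raise this floor (the equalizing mix achieves -65/16 against both C1 and C2), so the proposed strategy is not optimal.

No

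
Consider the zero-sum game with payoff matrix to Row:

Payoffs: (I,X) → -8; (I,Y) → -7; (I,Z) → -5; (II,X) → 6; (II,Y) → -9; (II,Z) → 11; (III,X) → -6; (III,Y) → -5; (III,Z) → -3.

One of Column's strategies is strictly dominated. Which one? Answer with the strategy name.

X holds Row's payoff strictly below Z in every row: -8 < -5, 6 < 11, -6 < -3.
So Z is strictly dominated for Column.

Z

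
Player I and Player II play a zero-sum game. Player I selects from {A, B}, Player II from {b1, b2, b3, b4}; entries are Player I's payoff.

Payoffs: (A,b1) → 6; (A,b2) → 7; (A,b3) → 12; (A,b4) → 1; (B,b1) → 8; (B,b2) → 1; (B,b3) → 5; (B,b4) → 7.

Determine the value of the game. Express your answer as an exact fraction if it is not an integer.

4

Row minima: A → 1, B → 1; maximin = 1.
Column maxima: b1 → 8, b2 → 7, b3 → 12, b4 → 7; minimax = 7.
1 ≠ 7, so there is no saddle point; optimal play is mixed.
b1 is strictly dominated by b4 (it gives Player I strictly more in every row), so Player II never plays it.
b3 is strictly dominated by b2 (it gives Player I strictly more in every row), so Player II never plays it.
On the remaining 2×2 (A, B vs b2, b4):
Let Player I play A with probability p. Expected payoff against b2: 7p + 1(1−p) = 6p + 1; against b4: 1p + 7(1−p) = −6p + 7.
Setting these equal: 6p + 1 = −6p + 7 ⇒ 12p = 6 ⇒ p = 1/2, and the value is (6)·(1/2) + 1 = 4.
For Player II: with q = P(b2), equating A's and B's payoffs gives 6q + 1 = −6q + 7 ⇒ q = 1/2.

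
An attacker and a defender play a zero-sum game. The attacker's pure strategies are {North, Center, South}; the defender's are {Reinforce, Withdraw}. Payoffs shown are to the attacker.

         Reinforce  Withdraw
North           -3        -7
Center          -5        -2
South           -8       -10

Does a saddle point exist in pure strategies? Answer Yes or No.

No

Row minima: North → -7, Center → -5, South → -10; maximin = -5.
Column maxima: Reinforce → -3, Withdraw → -2; minimax = -3.
-5 ≠ -3, so no pure-strategy equilibrium exists.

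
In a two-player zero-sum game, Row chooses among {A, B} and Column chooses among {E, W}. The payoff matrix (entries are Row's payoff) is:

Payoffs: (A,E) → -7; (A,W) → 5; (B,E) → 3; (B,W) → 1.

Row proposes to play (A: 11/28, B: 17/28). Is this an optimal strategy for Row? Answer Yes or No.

No

Against E this mix gives (11/28)·(-7) + (17/28)·3 = -13/14.
Against W this mix gives (11/28)·5 + (17/28)·1 = 18/7.
Column will play E, holding Row to -13/14. Shifting weight toward the row that does better against E would raise this floor (the equalizing mix achieves 11/7 against both E and W), so the proposed strategy is not optimal.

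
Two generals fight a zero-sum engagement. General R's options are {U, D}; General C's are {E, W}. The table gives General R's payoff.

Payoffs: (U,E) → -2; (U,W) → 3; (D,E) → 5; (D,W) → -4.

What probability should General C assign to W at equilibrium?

1/2

Row minima: U → -2, D → -4; maximin = -2.
Column maxima: E → 5, W → 3; minimax = 3.
-2 ≠ 3, so there is no saddle point; optimal play is mixed.
Let General R play U with probability p. Expected payoff against E: (-2)p + 5(1−p) = −7p + 5; against W: 3p + (-4)(1−p) = 7p − 4.
Setting these equal: −7p + 5 = 7p − 4 ⇒ −14p = -9 ⇒ p = 9/14, and the value is (-7)·(9/14) + 5 = 1/2.
For General C: with q = P(E), equating U's and D's payoffs gives −5q + 3 = 9q − 4 ⇒ q = 1/2.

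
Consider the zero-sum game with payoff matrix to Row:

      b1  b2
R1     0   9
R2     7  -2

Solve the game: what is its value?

7/2

Row minima: R1 → 0, R2 → -2; maximin = 0.
Column maxima: b1 → 7, b2 → 9; minimax = 7.
0 ≠ 7, so there is no saddle point; optimal play is mixed.
Let Row play R1 with probability p. Expected payoff against b1: 0p + 7(1−p) = −7p + 7; against b2: 9p + (-2)(1−p) = 11p − 2.
Setting these equal: −7p + 7 = 11p − 2 ⇒ −18p = -9 ⇒ p = 1/2, and the value is (-7)·(1/2) + 7 = 7/2.
For Column: with q = P(b1), equating R1's and R2's payoffs gives −9q + 9 = 9q − 2 ⇒ q = 11/18.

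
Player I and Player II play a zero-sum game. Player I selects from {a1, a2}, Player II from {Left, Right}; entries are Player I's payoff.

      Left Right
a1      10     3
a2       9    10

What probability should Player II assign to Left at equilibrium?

7/8

Row minima: a1 → 3, a2 → 9; maximin = 9.
Column maxima: Left → 10, Right → 10; minimax = 10.
9 ≠ 10, so there is no saddle point; optimal play is mixed.
Let Player I play a1 with probability p. Expected payoff against Left: 10p + 9(1−p) = p + 9; against Right: 3p + 10(1−p) = −7p + 10.
Setting these equal: p + 9 = −7p + 10 ⇒ 8p = 1 ⇒ p = 1/8, and the value is (1)·(1/8) + 9 = 73/8.
For Player II: with q = P(Left), equating a1's and a2's payoffs gives 7q + 3 = −q + 10 ⇒ q = 7/8.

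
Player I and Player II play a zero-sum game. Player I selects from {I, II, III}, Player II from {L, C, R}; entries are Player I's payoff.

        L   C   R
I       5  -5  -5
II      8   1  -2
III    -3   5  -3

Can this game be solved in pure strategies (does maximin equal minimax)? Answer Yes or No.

Yes

Row minima: I → -5, II → -2, III → -3; maximin = -2.
Column maxima: L → 8, C → 5, R → -2; minimax = -2.
maximin = minimax = -2, so a saddle point exists.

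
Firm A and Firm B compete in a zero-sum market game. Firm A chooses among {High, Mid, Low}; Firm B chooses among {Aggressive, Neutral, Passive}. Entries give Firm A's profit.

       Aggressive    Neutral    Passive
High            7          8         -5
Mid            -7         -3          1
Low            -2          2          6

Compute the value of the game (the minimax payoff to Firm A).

Row minima: High → -5, Mid → -7, Low → -2; maximin = -2.
Column maxima: Aggressive → 7, Neutral → 8, Passive → 6; minimax = 6.
-2 ≠ 6, so there is no saddle point; optimal play is mixed.
Mid is strictly dominated by Low, so Firm A never plays it.
Neutral is strictly dominated by Aggressive (it gives Firm A strictly more in every row), so Firm B never plays it.
On the remaining 2×2 (High, Low vs Aggressive, Passive):
Let Firm A play High with probability p. Expected payoff against Aggressive: 7p + (-2)(1−p) = 9p − 2; against Passive: (-5)p + 6(1−p) = −11p + 6.
Setting these equal: 9p − 2 = −11p + 6 ⇒ 20p = 8 ⇒ p = 2/5, and the value is (9)·(2/5) − 2 = 8/5.
For Firm B: with q = P(Aggressive), equating High's and Low's payoffs gives 12q − 5 = −8q + 6 ⇒ q = 11/20.

8/5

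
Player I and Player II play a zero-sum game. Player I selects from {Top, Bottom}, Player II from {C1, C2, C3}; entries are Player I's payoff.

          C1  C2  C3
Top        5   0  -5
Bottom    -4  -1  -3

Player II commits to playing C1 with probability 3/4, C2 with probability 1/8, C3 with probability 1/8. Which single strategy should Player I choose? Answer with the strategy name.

Top

Expected payoff of Top: (3/4)·5 + (1/8)·0 + (1/8)·(-5) = 25/8.
Expected payoff of Bottom: (3/4)·(-4) + (1/8)·(-1) + (1/8)·(-3) = -7/2.
The largest is 25/8, so Player I's best response is Top.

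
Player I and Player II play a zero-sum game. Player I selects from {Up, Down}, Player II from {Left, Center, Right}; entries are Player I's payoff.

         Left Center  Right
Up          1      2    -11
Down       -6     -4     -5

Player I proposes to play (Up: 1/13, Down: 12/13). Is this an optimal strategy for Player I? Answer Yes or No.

Against Left this mix gives (1/13)·1 + (12/13)·(-6) = -71/13.
Against Center this mix gives (1/13)·2 + (12/13)·(-4) = -46/13.
Against Right this mix gives (1/13)·(-11) + (12/13)·(-5) = -71/13.
All of Player II's active replies (Left, Right) yield -71/13, and no column does worse for Player I. The mix makes Player II indifferent and guarantees -71/13, so it is optimal.

Yes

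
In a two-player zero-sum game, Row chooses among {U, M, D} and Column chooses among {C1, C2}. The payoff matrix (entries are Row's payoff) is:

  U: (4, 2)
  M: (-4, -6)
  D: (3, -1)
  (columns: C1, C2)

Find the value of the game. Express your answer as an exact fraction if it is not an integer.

Row minima: U → 2, M → -6, D → -1; maximin = 2.
Column maxima: C1 → 4, C2 → 2; minimax = 2.
Since maximin = minimax = 2, there is a saddle point and the value is 2.

2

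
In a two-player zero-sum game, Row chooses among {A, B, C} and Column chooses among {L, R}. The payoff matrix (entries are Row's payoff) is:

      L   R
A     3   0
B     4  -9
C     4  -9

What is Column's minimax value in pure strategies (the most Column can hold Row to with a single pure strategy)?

0

Column maxima: L → 4, R → 0.
The smallest of these is 0.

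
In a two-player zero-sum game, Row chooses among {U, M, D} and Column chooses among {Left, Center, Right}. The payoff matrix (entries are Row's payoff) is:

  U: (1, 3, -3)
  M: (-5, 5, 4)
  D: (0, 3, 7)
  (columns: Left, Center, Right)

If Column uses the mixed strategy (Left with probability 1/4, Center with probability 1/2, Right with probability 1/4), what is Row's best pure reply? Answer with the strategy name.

D

Expected payoff of U: (1/4)·1 + (1/2)·3 + (1/4)·(-3) = 1.
Expected payoff of M: (1/4)·(-5) + (1/2)·5 + (1/4)·4 = 9/4.
Expected payoff of D: (1/4)·0 + (1/2)·3 + (1/4)·7 = 13/4.
The largest is 13/4, so Row's best response is D.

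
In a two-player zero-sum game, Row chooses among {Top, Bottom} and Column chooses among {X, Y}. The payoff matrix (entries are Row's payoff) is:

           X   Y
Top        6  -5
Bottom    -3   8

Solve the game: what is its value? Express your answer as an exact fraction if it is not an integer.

Row minima: Top → -5, Bottom → -3; maximin = -3.
Column maxima: X → 6, Y → 8; minimax = 6.
-3 ≠ 6, so there is no saddle point; optimal play is mixed.
Let Row play Top with probability p. Expected payoff against X: 6p + (-3)(1−p) = 9p − 3; against Y: (-5)p + 8(1−p) = −13p + 8.
Setting these equal: 9p − 3 = −13p + 8 ⇒ 22p = 11 ⇒ p = 1/2, and the value is (9)·(1/2) − 3 = 3/2.
For Column: with q = P(X), equating Top's and Bottom's payoffs gives 11q − 5 = −11q + 8 ⇒ q = 13/22.

3/2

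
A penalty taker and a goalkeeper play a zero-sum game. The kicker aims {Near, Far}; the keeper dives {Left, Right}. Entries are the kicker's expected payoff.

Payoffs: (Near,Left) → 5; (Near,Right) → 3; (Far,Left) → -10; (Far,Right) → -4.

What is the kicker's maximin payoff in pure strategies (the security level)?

Row minima: Near → 3, Far → -10.
The best of these is 3.

3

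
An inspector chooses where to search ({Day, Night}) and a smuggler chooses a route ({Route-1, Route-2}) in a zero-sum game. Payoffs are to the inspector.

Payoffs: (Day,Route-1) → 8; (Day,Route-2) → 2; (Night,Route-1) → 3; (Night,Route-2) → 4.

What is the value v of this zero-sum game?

26/7

Row minima: Day → 2, Night → 3; maximin = 3.
Column maxima: Route-1 → 8, Route-2 → 4; minimax = 4.
3 ≠ 4, so there is no saddle point; optimal play is mixed.
Let the inspector play Day with probability p. Expected payoff against Route-1: 8p + 3(1−p) = 5p + 3; against Route-2: 2p + 4(1−p) = −2p + 4.
Setting these equal: 5p + 3 = −2p + 4 ⇒ 7p = 1 ⇒ p = 1/7, and the value is (5)·(1/7) + 3 = 26/7.
For the smuggler: with q = P(Route-1), equating Day's and Night's payoffs gives 6q + 2 = −q + 4 ⇒ q = 2/7.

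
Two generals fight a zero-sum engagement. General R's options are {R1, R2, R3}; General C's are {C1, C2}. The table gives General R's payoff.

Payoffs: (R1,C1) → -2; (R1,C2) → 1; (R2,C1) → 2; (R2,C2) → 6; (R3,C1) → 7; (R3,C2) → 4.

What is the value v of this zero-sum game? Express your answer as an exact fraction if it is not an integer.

34/7

Row minima: R1 → -2, R2 → 2, R3 → 4; maximin = 4.
Column maxima: C1 → 7, C2 → 6; minimax = 6.
4 ≠ 6, so there is no saddle point; optimal play is mixed.
R1 is strictly dominated by R2, so General R never plays it.
On the remaining 2×2 (R2, R3 vs C1, C2):
Let General R play R2 with probability p. Expected payoff against C1: 2p + 7(1−p) = −5p + 7; against C2: 6p + 4(1−p) = 2p + 4.
Setting these equal: −5p + 7 = 2p + 4 ⇒ −7p = -3 ⇒ p = 3/7, and the value is (-5)·(3/7) + 7 = 34/7.
For General C: with q = P(C1), equating R2's and R3's payoffs gives −4q + 6 = 3q + 4 ⇒ q = 2/7.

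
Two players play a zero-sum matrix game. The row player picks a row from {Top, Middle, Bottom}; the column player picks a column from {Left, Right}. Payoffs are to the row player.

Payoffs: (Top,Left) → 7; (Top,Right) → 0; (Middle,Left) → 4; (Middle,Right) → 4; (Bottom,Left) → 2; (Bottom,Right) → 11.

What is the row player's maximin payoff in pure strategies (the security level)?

4

Row minima: Top → 0, Middle → 4, Bottom → 2.
The best of these is 4.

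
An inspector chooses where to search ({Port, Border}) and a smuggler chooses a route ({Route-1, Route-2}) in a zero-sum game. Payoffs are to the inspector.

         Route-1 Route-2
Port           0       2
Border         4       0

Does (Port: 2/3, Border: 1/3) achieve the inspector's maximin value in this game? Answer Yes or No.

Yes

Against Route-1 this mix gives (2/3)·0 + (1/3)·4 = 4/3.
Against Route-2 this mix gives (2/3)·2 + (1/3)·0 = 4/3.
All of the smuggler's active replies (Route-1, Route-2) yield 4/3, and no column does worse for the inspector. The mix makes the smuggler indifferent and guarantees 4/3, so it is optimal.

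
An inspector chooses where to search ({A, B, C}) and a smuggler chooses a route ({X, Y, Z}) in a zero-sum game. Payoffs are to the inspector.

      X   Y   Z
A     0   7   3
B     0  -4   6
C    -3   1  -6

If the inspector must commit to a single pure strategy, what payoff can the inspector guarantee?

0

Row minima: A → 0, B → -4, C → -6.
The best of these is 0.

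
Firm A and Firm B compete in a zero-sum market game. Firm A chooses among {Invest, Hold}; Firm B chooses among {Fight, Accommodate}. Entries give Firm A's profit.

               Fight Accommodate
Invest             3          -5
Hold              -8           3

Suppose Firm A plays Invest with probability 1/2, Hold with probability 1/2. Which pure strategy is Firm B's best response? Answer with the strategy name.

If Firm B plays Fight, Firm A's expected payoff is (1/2)·3 + (1/2)·(-8) = -5/2.
If Firm B plays Accommodate, Firm A's expected payoff is (1/2)·(-5) + (1/2)·3 = -1.
Firm B minimizes Firm A's payoff; the smallest is -5/2, so the best response is Fight.

Fight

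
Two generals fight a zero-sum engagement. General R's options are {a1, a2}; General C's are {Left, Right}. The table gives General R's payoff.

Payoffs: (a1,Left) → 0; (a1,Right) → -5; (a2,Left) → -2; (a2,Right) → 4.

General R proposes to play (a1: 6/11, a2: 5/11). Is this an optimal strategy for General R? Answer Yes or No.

Yes

Against Left this mix gives (6/11)·0 + (5/11)·(-2) = -10/11.
Against Right this mix gives (6/11)·(-5) + (5/11)·4 = -10/11.
All of General C's active replies (Left, Right) yield -10/11, and no column does worse for General R. The mix makes General C indifferent and guarantees -10/11, so it is optimal.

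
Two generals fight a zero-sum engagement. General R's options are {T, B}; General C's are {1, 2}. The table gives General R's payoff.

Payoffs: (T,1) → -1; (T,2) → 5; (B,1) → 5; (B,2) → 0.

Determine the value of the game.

25/11

Row minima: T → -1, B → 0; maximin = 0.
Column maxima: 1 → 5, 2 → 5; minimax = 5.
0 ≠ 5, so there is no saddle point; optimal play is mixed.
Let General R play T with probability p. Expected payoff against 1: (-1)p + 5(1−p) = −6p + 5; against 2: 5p + 0(1−p) = 5p.
Setting these equal: −6p + 5 = 5p ⇒ −11p = -5 ⇒ p = 5/11, and the value is (-6)·(5/11) + 5 = 25/11.
For General C: with q = P(1), equating T's and B's payoffs gives −6q + 5 = 5q ⇒ q = 5/11.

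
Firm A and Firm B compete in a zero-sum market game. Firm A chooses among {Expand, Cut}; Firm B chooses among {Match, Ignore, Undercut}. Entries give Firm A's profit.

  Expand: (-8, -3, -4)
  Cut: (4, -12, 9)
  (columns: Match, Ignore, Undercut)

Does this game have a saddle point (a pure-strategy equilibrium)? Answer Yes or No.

No

Row minima: Expand → -8, Cut → -12; maximin = -8.
Column maxima: Match → 4, Ignore → -3, Undercut → 9; minimax = -3.
-8 ≠ -3, so no pure-strategy equilibrium exists.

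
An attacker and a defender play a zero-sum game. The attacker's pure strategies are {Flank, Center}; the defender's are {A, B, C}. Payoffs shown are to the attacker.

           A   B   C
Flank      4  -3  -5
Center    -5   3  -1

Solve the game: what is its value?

-29/13

Row minima: Flank → -5, Center → -5; maximin = -5.
Column maxima: A → 4, B → 3, C → -1; minimax = -1.
-5 ≠ -1, so there is no saddle point; optimal play is mixed.
B is strictly dominated by C (it gives the attacker strictly more in every row), so the defender never plays it.
On the remaining 2×2 (Flank, Center vs A, C):
Let the attacker play Flank with probability p. Expected payoff against A: 4p + (-5)(1−p) = 9p − 5; against C: (-5)p + (-1)(1−p) = −4p − 1.
Setting these equal: 9p − 5 = −4p − 1 ⇒ 13p = 4 ⇒ p = 4/13, and the value is (9)·(4/13) − 5 = -29/13.
For the defender: with q = P(A), equating Flank's and Center's payoffs gives 9q − 5 = −4q − 1 ⇒ q = 4/13.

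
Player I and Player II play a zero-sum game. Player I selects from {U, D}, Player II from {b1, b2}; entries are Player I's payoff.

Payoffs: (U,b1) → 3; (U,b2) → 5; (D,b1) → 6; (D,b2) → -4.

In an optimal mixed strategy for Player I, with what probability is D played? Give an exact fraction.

1/6

Row minima: U → 3, D → -4; maximin = 3.
Column maxima: b1 → 6, b2 → 5; minimax = 5.
3 ≠ 5, so there is no saddle point; optimal play is mixed.
Let Player I play U with probability p. Expected payoff against b1: 3p + 6(1−p) = −3p + 6; against b2: 5p + (-4)(1−p) = 9p − 4.
Setting these equal: −3p + 6 = 9p − 4 ⇒ −12p = -10 ⇒ p = 5/6, and the value is (-3)·(5/6) + 6 = 7/2.
For Player II: with q = P(b1), equating U's and D's payoffs gives −2q + 5 = 10q − 4 ⇒ q = 3/4.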